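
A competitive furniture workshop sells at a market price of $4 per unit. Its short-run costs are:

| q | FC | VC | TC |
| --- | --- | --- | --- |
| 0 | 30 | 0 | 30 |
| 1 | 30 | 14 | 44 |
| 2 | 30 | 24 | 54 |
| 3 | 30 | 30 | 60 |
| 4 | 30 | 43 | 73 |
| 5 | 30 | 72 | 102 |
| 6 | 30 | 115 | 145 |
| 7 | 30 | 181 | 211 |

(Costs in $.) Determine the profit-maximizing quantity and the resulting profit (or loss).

q = 0 (shut down); profit = -$30

Profit at each row (π = 4q − TC): q=0: -30; q=1: -40; q=2: -46; q=3: -48; q=4: -57; q=5: -82; q=6: -121; q=7: -183.
Profit is highest at q = 0. Equivalently, the lowest AVC in the table is 30/3 ≈ $10 at q = 3, and P = $4 falls below it — price never covers variable cost, so the firm shuts down and loses only its fixed cost.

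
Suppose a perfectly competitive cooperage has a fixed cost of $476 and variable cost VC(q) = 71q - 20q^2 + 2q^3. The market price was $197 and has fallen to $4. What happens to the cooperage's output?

AVC = 71 - 20q + 2q^2, minimized at q = 5 where min AVC = $21. MC = 71 - 40q + 6q^2.
At P = $197 ≥ min AVC, set P = MC on the rising branch: q = 9.
At P = $4 < min AVC = $21, price no longer covers variable cost at any output, so the firm shuts down: q = 0.

Output falls from 9 to 0 (the firm shuts down)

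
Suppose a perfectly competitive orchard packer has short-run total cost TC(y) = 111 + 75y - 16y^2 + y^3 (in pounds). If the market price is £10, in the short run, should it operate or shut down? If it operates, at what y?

Shut down

From TC, MC = TC'(y) = 75 - 32y + 3y^2 and AVC = VC/y = 75 - 16y + y^2.
The AVC parabola has its vertex at y = 16/2 = 8, where AVC = 75 - 16·8 + 8^2 = £11.
Since P = £10 < min AVC = £11, price fails to cover variable cost at any output.
The firm minimizes its loss by shutting down and losing only its fixed cost of £111.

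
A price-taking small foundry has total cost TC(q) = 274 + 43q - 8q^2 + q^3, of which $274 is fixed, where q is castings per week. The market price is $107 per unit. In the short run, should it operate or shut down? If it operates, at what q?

From TC, MC = TC'(q) = 43 - 16q + 3q^2 and AVC = VC/q = 43 - 8q + q^2.
The AVC parabola has its vertex at q = 8/2 = 4, where AVC = 43 - 8·4 + 4^2 = $27.
Since P = $107 ≥ min AVC = $27, price covers variable cost and the firm should produce.
Set P = MC: 107 = 43 - 16q + 3q^2 → -64 - 16q + 3q^2 = 0. The roots are q = -8/3 and q = 8; the profit-maximizing output is on the rising part of MC, so q* = 8.
Check: AVC at q = 8 is $43 ≤ P, so revenue covers variable cost.
Profit = P·q − TC = 107·8 − 618 = $238.

Produce at q = 8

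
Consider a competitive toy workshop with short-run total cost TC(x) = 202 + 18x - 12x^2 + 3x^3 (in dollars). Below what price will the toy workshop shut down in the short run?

Short-run supply begins at min AVC. From VC = 18x - 12x^2 + 3x^3, AVC = 18 - 12x + 3x^2.
At the minimum of AVC, MC = AVC. MC = 18 - 24x + 9x^2; setting MC = AVC gives 6x^2 - 12x = 0, so x = 2. min AVC = 6.
So the shutdown price is $6.

$6 per unit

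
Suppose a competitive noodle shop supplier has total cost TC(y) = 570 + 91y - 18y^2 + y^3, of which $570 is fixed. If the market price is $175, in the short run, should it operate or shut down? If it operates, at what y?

From TC, MC = TC'(y) = 91 - 36y + 3y^2 and AVC = VC/y = 91 - 18y + y^2.
The AVC parabola has its vertex at y = 18/2 = 9, where AVC = 91 - 18·9 + 9^2 = $10.
Because $175 ≥ $10, revenue can cover variable cost; the firm operates.
P = MC gives -84 - 36y + 3y^2 = 0, with roots -2 and 14. Take the larger (rising MC): y* = 14.
Check: AVC at y = 14 is $35 ≤ P, so revenue covers variable cost.
Profit = P·y − TC = 175·14 − 1060 = $1390.

Produce at y = 14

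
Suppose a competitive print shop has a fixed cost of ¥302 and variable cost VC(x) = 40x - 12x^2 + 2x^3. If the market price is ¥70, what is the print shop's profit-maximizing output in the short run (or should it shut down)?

Strip out fixed cost: VC = 40x - 12x^2 + 2x^3. Then AVC = 40 - 12x + 2x^2 and MC = 40 - 24x + 6x^2.
The AVC parabola has its vertex at x = 12/4 = 3, where AVC = 40 - 12·3 + 2·3^2 = ¥22.
Because ¥70 ≥ ¥22, revenue can cover variable cost; the firm operates.
P = MC gives -30 - 24x + 6x^2 = 0, with roots -1 and 5. Take the larger (rising MC): x* = 5.
Check: AVC at x = 5 is ¥30 ≤ P, so revenue covers variable cost.
Profit = P·x − TC = 70·5 − 452 = -¥102, a loss, but smaller than the ¥302 fixed cost the firm would lose by shutting down.

Produce at x = 5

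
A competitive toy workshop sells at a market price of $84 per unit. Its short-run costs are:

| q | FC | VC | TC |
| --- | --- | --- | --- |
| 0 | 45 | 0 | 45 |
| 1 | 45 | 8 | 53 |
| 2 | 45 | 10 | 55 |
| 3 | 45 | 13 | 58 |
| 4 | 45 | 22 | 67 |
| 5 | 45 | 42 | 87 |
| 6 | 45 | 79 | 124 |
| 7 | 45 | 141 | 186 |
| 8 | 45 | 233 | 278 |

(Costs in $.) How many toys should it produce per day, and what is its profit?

q = 7; profit = $402

Profit at each row (π = 84q − TC): q=0: -45; q=1: 31; q=2: 113; q=3: 194; q=4: 269; q=5: 333; q=6: 380; q=7: 402; q=8: 394.
Profit is maximized at q = 7. AVC there is 141/7 = $20.14 ≤ P, so producing beats shutting down (which would give -$45).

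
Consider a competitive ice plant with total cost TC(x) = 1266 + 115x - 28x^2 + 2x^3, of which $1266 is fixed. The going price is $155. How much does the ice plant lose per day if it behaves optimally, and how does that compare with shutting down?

Profit = -$66 at x = 10

AVC = 115 - 28x + 2x^2 has its minimum $17 at x = 7; price $155 clears that bar, so the firm operates.
With MC = 115 - 56x + 6x^2, P = MC on the upward-sloping part at x* = 10.
TR = 155·10 = 1550. TC = 1266 + 350 = 1616. Profit = 1550 − 1616 = -$66.
Shutting down would mean losing the fixed cost of $1266, so operating at a loss of $66 is better by $1200.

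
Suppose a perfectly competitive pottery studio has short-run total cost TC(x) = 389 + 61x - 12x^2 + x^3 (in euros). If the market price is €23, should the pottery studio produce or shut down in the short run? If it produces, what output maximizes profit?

From TC, MC = TC'(x) = 61 - 24x + 3x^2 and AVC = VC/x = 61 - 12x + x^2.
The AVC parabola has its vertex at x = 12/2 = 6, where AVC = 61 - 12·6 + 6^2 = €25.
Since P = €23 < min AVC = €25, price fails to cover variable cost at any output.
The firm minimizes its loss by shutting down and losing only its fixed cost of €389.

Shut down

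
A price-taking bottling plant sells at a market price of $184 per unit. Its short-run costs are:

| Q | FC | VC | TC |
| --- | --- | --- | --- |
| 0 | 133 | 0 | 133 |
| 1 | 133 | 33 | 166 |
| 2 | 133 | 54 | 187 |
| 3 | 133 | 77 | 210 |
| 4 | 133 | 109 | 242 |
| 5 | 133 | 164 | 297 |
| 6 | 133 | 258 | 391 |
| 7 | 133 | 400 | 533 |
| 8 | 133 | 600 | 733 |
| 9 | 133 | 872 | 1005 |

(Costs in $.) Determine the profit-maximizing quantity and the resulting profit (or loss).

Compute π = P·Q − TC at each output: Q=0: -133; Q=1: 18; Q=2: 181; Q=3: 342; Q=4: 494; Q=5: 623; Q=6: 713; Q=7: 755; Q=8: 739; Q=9: 651.
Profit is maximized at Q = 7. AVC there is 400/7 = $57.14 ≤ P, so producing beats shutting down (which would give -$133).

Q = 7; profit = $755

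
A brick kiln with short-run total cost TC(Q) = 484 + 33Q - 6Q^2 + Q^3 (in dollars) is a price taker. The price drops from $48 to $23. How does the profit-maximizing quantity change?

AVC = 33 - 6Q + Q^2, minimized at Q = 3 where min AVC = $24. MC = 33 - 12Q + 3Q^2.
At P = $48 ≥ min AVC, set P = MC on the rising branch: Q = 5.
At P = $23 < min AVC = $24, price no longer covers variable cost at any output, so the firm shuts down: Q = 0.

Output falls from 5 to 0 (the firm shuts down)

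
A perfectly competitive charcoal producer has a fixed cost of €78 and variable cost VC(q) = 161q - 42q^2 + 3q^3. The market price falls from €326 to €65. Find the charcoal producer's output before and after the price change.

Output falls from 11 to 8

MC = 161 - 84q + 9q^2; the shutdown threshold is min AVC = €14 (at q = 7).
At P = €326 ≥ min AVC, set P = MC on the rising branch: q = 11.
At P = €65 ≥ min AVC, set P = MC: q = 8. The firm stays open but cuts output.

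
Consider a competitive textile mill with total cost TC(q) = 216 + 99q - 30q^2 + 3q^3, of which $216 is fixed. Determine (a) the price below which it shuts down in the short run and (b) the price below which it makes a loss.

Shutdown price = $24; break-even price = $63

Shutdown price = min AVC. AVC = 99 - 30q + 3q^2, with vertex at q = 5 and minimum $24.
ATC = 216/q + 99 - 30q + 3q^2. Setting dATC/dq = −216/q^2 − 30 + 6q = 0 gives q = 6 (since 6·6^3 − 30·6^2 = 216).
min ATC = 216/6 + 99 − 30·6 + 3·6^2 = $63. That is the break-even price.
For $24 ≤ P < $63 the firm produces at a loss; below $24 it shuts down.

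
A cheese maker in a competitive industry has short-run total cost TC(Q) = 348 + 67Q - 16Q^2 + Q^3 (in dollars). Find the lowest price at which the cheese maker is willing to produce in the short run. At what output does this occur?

$3 per unit, at Q = 8

The shutdown price is the minimum of AVC. VC = 67Q - 16Q^2 + Q^3, so AVC = 67 - 16Q + Q^2.
dAVC/dQ = -16 + 2Q = 0 gives Q = 8. min AVC = 67 - 16·8 + 8^2 = 3.
The firm shuts down for any P below $3.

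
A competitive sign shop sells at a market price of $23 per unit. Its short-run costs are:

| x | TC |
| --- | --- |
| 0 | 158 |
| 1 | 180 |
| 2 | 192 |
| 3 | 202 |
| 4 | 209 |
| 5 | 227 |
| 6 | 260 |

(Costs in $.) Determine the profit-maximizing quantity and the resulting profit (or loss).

x = 5; profit = -$112

Profit at each row (π = 23x − TC): x=0: -158; x=1: -157; x=2: -146; x=3: -133; x=4: -117; x=5: -112; x=6: -122.
Profit is maximized at x = 5. AVC there is 69/5 = $13.80 ≤ P, so producing beats shutting down (which would give -$158).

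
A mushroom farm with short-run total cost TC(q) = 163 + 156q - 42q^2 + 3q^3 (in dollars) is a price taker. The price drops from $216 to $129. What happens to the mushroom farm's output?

Output falls from 10 to 9

AVC = 156 - 42q + 3q^2, minimized at q = 7 where min AVC = $9. MC = 156 - 84q + 9q^2.
With P = $216 above the shutdown price, P = MC gives q = 10.
At P = $129 ≥ min AVC, set P = MC: q = 9. The firm stays open but cuts output.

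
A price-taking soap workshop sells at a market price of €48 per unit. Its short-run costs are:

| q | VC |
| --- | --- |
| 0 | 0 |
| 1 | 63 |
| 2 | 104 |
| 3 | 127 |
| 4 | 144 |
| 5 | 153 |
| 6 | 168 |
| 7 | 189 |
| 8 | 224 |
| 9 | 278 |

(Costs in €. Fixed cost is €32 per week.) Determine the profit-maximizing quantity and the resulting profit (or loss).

Tabulate TR − TC: q=0: -32; q=1: -47; q=2: -40; q=3: -15; q=4: 16; q=5: 55; q=6: 88; q=7: 115; q=8: 128; q=9: 122.
Profit is maximized at q = 8. AVC there is 224/8 = €28 ≤ P, so producing beats shutting down (which would give -€32).

q = 8; profit = €128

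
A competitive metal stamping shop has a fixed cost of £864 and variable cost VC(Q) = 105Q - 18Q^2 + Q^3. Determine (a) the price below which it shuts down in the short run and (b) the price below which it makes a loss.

Shutdown price = £24; break-even price = £105

Shutdown price = min AVC. AVC = 105 - 18Q + Q^2, with vertex at Q = 9 and minimum £24.
ATC = 864/Q + 105 - 18Q + Q^2. Setting dATC/dQ = −864/Q^2 − 18 + 2Q = 0 gives Q = 12 (since 2·12^3 − 18·12^2 = 864).
min ATC = 864/12 + 105 − 18·12 + 12^2 = £105. That is the break-even price.
Between these two prices the firm operates at a loss; above £105 it earns a profit.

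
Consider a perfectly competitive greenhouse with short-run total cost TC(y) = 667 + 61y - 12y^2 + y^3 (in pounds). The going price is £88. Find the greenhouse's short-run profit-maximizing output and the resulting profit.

Profit = -£181 at y = 9

AVC = 61 - 12y + y^2; min AVC = £25 at y = 6. Since P = £88 ≥ min AVC, the firm produces.
With MC = 61 - 24y + 3y^2, P = MC on the upward-sloping part at y* = 9.
TR = 88·9 = 792. TC = 667 + 306 = 973. Profit = 792 − 973 = -£181.
That loss of £181 beats the £667 the firm would lose by shutting down; producing recovers £486 of fixed cost.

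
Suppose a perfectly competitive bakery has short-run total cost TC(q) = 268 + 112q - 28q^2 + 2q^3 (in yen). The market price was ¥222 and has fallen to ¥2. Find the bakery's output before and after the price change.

AVC = 112 - 28q + 2q^2, minimized at q = 7 where min AVC = ¥14. MC = 112 - 56q + 6q^2.
At P = ¥222 ≥ min AVC, set P = MC on the rising branch: q = 11.
At P = ¥2 < min AVC = ¥14, price no longer covers variable cost at any output, so the firm shuts down: q = 0.

Output falls from 11 to 0 (the firm shuts down)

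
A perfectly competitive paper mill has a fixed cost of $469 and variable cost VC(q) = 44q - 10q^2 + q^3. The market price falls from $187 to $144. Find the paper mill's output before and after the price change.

MC = 44 - 20q + 3q^2; the shutdown threshold is min AVC = $19 (at q = 5).
At P = $187 ≥ min AVC, set P = MC on the rising branch: q = 11.
At P = $144 ≥ min AVC, set P = MC: q = 10. The firm stays open but cuts output.

Output falls from 11 to 10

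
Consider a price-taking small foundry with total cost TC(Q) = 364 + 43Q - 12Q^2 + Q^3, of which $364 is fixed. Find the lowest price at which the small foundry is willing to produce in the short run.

$7 per unit

The firm shuts down when price falls below the minimum of average variable cost. AVC = VC/Q = 43 - 12Q + Q^2.
At the minimum of AVC, MC = AVC. MC = 43 - 24Q + 3Q^2; setting MC = AVC gives 2Q^2 - 12Q = 0, so Q = 6. min AVC = 7.
For P < $7 the firm produces nothing.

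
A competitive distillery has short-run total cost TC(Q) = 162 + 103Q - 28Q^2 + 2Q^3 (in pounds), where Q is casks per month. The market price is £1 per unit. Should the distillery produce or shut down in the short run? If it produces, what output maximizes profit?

From TC, MC = TC'(Q) = 103 - 56Q + 6Q^2 and AVC = VC/Q = 103 - 28Q + 2Q^2.
AVC hits its minimum where MC = AVC, at Q = 7, giving min AVC = 103 - 28·7 + 2·7^2 = £5.
P = £1 lies below min AVC = £5; no output level covers variable cost.
Best response: produce nothing and absorb the £162 fixed cost.

Shut down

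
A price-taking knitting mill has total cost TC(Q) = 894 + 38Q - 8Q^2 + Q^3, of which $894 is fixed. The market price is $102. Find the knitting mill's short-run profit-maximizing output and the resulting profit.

AVC = 38 - 8Q + Q^2 has its minimum $22 at Q = 4; price $102 clears that bar, so the firm operates.
With MC = 38 - 16Q + 3Q^2, P = MC on the upward-sloping part at Q* = 8.
TR = 102·8 = 816. TC = 894 + 304 = 1198. Profit = 816 − 1198 = -$382.
Shutting down would mean losing the fixed cost of $894, so operating at a loss of $382 is better by $512.

Profit = -$382 at Q = 8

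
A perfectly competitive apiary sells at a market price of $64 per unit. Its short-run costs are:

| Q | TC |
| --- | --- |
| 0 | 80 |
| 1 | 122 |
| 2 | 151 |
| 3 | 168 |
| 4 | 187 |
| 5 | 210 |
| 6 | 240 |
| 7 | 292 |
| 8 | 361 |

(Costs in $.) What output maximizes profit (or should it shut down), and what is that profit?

Profit at each row (π = 64Q − TC): Q=0: -80; Q=1: -58; Q=2: -23; Q=3: 24; Q=4: 69; Q=5: 110; Q=6: 144; Q=7: 156; Q=8: 151.
Profit is maximized at Q = 7. AVC there is 212/7 = $30.29 ≤ P, so producing beats shutting down (which would give -$80).

Q = 7; profit = $156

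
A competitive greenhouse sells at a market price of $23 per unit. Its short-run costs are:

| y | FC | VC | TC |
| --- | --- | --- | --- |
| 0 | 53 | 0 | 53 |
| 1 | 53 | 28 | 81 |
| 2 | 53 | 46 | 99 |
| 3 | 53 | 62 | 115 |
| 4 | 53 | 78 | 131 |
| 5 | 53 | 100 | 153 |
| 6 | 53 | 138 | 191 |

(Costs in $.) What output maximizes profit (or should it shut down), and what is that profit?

Compute π = P·y − TC at each output: y=0: -53; y=1: -58; y=2: -53; y=3: -46; y=4: -39; y=5: -38; y=6: -53.
Profit is maximized at y = 5. AVC there is 100/5 = $20 ≤ P, so producing beats shutting down (which would give -$53).

y = 5; profit = -$38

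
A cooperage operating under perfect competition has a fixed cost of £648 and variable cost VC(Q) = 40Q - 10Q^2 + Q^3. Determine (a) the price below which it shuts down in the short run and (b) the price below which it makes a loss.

Shutdown price = £15; break-even price = £103

Shutdown price = min AVC. AVC = 40 - 10Q + Q^2, with vertex at Q = 5 and minimum £15.
ATC = 648/Q + 40 - 10Q + Q^2. Setting dATC/dQ = −648/Q^2 − 10 + 2Q = 0 gives Q = 9 (since 2·9^3 − 10·9^2 = 648).
min ATC = 648/9 + 40 − 10·9 + 9^2 = £103. That is the break-even price.
For £15 ≤ P < £103 the firm produces at a loss; below £15 it shuts down.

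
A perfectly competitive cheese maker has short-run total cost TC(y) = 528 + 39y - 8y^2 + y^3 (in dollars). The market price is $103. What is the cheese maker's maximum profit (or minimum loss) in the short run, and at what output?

Profit = -$16 at y = 8

AVC = 39 - 8y + y^2; min AVC = $23 at y = 4. Since P = $103 ≥ min AVC, the firm produces.
MC = 39 - 16y + 3y^2. Setting P = MC and taking the root on the rising branch gives y* = 8.
TR = 103·8 = 824. TC = 528 + 312 = 840. Profit = 824 − 840 = -$16.
That loss of $16 beats the $528 the firm would lose by shutting down; producing recovers $512 of fixed cost.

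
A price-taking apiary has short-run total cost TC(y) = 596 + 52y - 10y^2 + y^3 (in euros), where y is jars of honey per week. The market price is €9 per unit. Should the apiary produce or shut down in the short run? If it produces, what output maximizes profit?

Shut down

Variable cost is VC = 52y - 10y^2 + y^3, so AVC = VC/y = 52 - 10y + y^2 and MC = dTC/dy = 52 - 20y + 3y^2.
AVC is minimized where dAVC/dy = -10 + 2y = 0, at y = 5; min AVC = 52 - 10·5 + 5^2 = €27.
P = €9 lies below min AVC = €27; no output level covers variable cost.
Shutting down limits the loss to fixed cost, €596.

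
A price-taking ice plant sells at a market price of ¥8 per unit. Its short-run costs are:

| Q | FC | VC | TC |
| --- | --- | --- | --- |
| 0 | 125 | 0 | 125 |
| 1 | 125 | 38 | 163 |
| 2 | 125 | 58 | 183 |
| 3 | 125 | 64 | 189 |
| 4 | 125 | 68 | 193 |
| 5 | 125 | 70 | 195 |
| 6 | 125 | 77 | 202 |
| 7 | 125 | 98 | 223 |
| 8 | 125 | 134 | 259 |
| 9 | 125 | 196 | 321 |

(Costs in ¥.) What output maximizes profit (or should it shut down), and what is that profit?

Tabulate TR − TC: Q=0: -125; Q=1: -155; Q=2: -167; Q=3: -165; Q=4: -161; Q=5: -155; Q=6: -154; Q=7: -167; Q=8: -195; Q=9: -249.
Profit is highest at Q = 0. Equivalently, the lowest AVC in the table is 77/6 ≈ ¥12.83 at Q = 6, and P = ¥8 falls below it — price never covers variable cost, so the firm shuts down and loses only its fixed cost.

Q = 0 (shut down); profit = -¥125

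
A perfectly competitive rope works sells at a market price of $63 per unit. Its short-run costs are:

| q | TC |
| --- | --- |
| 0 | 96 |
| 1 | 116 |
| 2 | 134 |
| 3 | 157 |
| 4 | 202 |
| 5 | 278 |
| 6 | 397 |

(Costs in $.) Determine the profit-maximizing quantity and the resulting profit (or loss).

q = 4; profit = $50

Tabulate TR − TC: q=0: -96; q=1: -53; q=2: -8; q=3: 32; q=4: 50; q=5: 37; q=6: -19.
Profit is maximized at q = 4. AVC there is 106/4 = $26.50 ≤ P, so producing beats shutting down (which would give -$96).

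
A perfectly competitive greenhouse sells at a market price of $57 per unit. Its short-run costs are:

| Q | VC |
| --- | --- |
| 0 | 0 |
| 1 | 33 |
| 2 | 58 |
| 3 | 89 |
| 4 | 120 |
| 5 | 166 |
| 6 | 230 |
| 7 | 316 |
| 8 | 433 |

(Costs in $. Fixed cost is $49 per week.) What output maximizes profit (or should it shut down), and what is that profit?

Q = 5; profit = $70

Tabulate TR − TC: Q=0: -49; Q=1: -25; Q=2: 7; Q=3: 33; Q=4: 59; Q=5: 70; Q=6: 63; Q=7: 34; Q=8: -26.
Profit is maximized at Q = 5. AVC there is 166/5 = $33.20 ≤ P, so producing beats shutting down (which would give -$49).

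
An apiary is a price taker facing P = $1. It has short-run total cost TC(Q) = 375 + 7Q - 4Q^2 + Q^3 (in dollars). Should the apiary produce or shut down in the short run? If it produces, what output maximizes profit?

Variable cost is VC = 7Q - 4Q^2 + Q^3, so AVC = VC/Q = 7 - 4Q + Q^2 and MC = dTC/dQ = 7 - 8Q + 3Q^2.
AVC hits its minimum where MC = AVC, at Q = 2, giving min AVC = 7 - 4·2 + 2^2 = $3.
With P < min AVC ($1 < $3), every unit sold adds to the loss.
Best response: produce nothing and absorb the $375 fixed cost.

Shut down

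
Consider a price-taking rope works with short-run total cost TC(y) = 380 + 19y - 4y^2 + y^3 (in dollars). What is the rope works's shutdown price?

The shutdown price is the minimum of AVC. VC = 19y - 4y^2 + y^3, so AVC = 19 - 4y + y^2.
At the minimum of AVC, MC = AVC. MC = 19 - 8y + 3y^2; setting MC = AVC gives 2y^2 - 4y = 0, so y = 2. min AVC = 15.
So the shutdown price is $15.

$15 per unit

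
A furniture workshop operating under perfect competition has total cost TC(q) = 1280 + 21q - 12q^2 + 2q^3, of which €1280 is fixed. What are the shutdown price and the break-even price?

Shutdown price = €3; break-even price = €213

Shutdown price = min AVC. AVC = 21 - 12q + 2q^2, with vertex at q = 3 and minimum €3.
ATC = 1280/q + 21 - 12q + 2q^2. Setting dATC/dq = −1280/q^2 − 12 + 4q = 0 gives q = 8 (since 4·8^3 − 12·8^2 = 1280).
min ATC = 1280/8 + 21 − 12·8 + 2·8^2 = €213. That is the break-even price.
Between these two prices the firm operates at a loss; above €213 it earns a profit.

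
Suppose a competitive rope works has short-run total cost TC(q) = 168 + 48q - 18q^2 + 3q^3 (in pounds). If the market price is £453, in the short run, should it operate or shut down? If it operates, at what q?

Produce at q = 9

From TC, MC = TC'(q) = 48 - 36q + 9q^2 and AVC = VC/q = 48 - 18q + 3q^2.
The AVC parabola has its vertex at q = 18/6 = 3, where AVC = 48 - 18·3 + 3·3^2 = £21.
P = £453 exceeds min AVC = £21, so the firm stays open.
P = MC gives -405 - 36q + 9q^2 = 0, with roots -5 and 9. Take the larger (rising MC): q* = 9.
Check: AVC at q = 9 is £129 ≤ P, so revenue covers variable cost.
Profit = P·q − TC = 453·9 − 1329 = £2748.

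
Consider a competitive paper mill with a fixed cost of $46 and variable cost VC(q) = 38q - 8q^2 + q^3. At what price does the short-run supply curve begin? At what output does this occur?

The shutdown price is the minimum of AVC. VC = 38q - 8q^2 + q^3, so AVC = 38 - 8q + q^2.
dAVC/dq = -8 + 2q = 0 gives q = 4. min AVC = 38 - 8·4 + 4^2 = 22.
So the shutdown price is $22.

$22 per unit, at q = 4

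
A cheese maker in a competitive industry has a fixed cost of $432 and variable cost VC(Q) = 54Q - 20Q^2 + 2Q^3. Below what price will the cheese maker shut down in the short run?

Short-run supply begins at min AVC. From VC = 54Q - 20Q^2 + 2Q^3, AVC = 54 - 20Q + 2Q^2.
dAVC/dQ = -20 + 4Q = 0 gives Q = 5. min AVC = 54 - 20·5 + 2·5^2 = 4.
So the shutdown price is $4.

$4 per unit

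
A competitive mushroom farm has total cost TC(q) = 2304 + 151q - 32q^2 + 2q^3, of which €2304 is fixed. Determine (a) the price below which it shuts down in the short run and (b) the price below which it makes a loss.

Shutdown price = €23; break-even price = €247

AVC = 151 - 32q + 2q^2; minimized at q = 8, giving min AVC = €23. That is the shutdown price.
ATC = 2304/q + 151 - 32q + 2q^2. Setting dATC/dq = −2304/q^2 − 32 + 4q = 0 gives q = 12 (since 4·12^3 − 32·12^2 = 2304).
min ATC = 2304/12 + 151 − 32·12 + 2·12^2 = €247. That is the break-even price.
For €23 ≤ P < €247 the firm produces at a loss; below €23 it shuts down.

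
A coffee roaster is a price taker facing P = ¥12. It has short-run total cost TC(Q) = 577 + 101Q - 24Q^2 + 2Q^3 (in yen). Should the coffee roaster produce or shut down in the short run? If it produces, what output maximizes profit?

Shut down

From TC, MC = TC'(Q) = 101 - 48Q + 6Q^2 and AVC = VC/Q = 101 - 24Q + 2Q^2.
AVC is minimized where dAVC/dQ = -24 + 4Q = 0, at Q = 6; min AVC = 101 - 24·6 + 2·6^2 = ¥29.
Since P = ¥12 < min AVC = ¥29, price fails to cover variable cost at any output.
The firm minimizes its loss by shutting down and losing only its fixed cost of ¥577.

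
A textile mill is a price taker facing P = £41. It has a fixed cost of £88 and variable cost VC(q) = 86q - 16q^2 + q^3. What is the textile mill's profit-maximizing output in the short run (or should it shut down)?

Produce at q = 9

Variable cost is VC = 86q - 16q^2 + q^3, so AVC = VC/q = 86 - 16q + q^2 and MC = dTC/dq = 86 - 32q + 3q^2.
AVC is minimized where dAVC/dq = -16 + 2q = 0, at q = 8; min AVC = 86 - 16·8 + 8^2 = £22.
P = £41 exceeds min AVC = £22, so the firm stays open.
P = MC gives 45 - 32q + 3q^2 = 0, with roots 5/3 and 9. Take the larger (rising MC): q* = 9.
Check: AVC at q = 9 is £23 ≤ P, so revenue covers variable cost.
Profit = P·q − TC = 41·9 − 295 = £74.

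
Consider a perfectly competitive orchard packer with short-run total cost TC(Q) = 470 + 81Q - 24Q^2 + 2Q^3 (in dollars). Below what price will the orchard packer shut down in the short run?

The shutdown price is the minimum of AVC. VC = 81Q - 24Q^2 + 2Q^3, so AVC = 81 - 24Q + 2Q^2.
dAVC/dQ = -24 + 4Q = 0 gives Q = 6. min AVC = 81 - 24·6 + 2·6^2 = 9.
For P < $9 the firm produces nothing.

$9 per unit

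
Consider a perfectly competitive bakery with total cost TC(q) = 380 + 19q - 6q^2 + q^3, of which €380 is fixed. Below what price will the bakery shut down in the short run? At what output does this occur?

The firm shuts down when price falls below the minimum of average variable cost. AVC = VC/q = 19 - 6q + q^2.
At the minimum of AVC, MC = AVC. MC = 19 - 12q + 3q^2; setting MC = AVC gives 2q^2 - 6q = 0, so q = 3. min AVC = 10.
For P < €10 the firm produces nothing.

€10 per unit, at q = 3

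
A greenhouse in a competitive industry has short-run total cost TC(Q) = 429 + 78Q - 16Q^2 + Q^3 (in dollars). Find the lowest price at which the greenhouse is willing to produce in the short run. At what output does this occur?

$14 per unit, at Q = 8

The shutdown price is the minimum of AVC. VC = 78Q - 16Q^2 + Q^3, so AVC = 78 - 16Q + Q^2.
dAVC/dQ = -16 + 2Q = 0 gives Q = 8. min AVC = 78 - 16·8 + 8^2 = 14.
For P < $14 the firm produces nothing.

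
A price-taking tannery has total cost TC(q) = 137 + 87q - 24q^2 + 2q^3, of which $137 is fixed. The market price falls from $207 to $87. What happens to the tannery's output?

MC = 87 - 48q + 6q^2; the shutdown threshold is min AVC = $15 (at q = 6).
With P = $207 above the shutdown price, P = MC gives q = 10.
At P = $87 ≥ min AVC, set P = MC: q = 8. The firm stays open but cuts output.

Output falls from 10 to 8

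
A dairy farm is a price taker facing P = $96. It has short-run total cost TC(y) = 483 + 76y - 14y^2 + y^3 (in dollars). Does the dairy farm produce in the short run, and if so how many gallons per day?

Produce at y = 10

Strip out fixed cost: VC = 76y - 14y^2 + y^3. Then AVC = 76 - 14y + y^2 and MC = 76 - 28y + 3y^2.
The AVC parabola has its vertex at y = 14/2 = 7, where AVC = 76 - 14·7 + 7^2 = $27.
Because $96 ≥ $27, revenue can cover variable cost; the firm operates.
Set P = MC: 96 = 76 - 28y + 3y^2 → -20 - 28y + 3y^2 = 0. The roots are y = -2/3 and y = 10; the profit-maximizing output is on the rising part of MC, so y* = 10.
Check: AVC at y = 10 is $36 ≤ P, so revenue covers variable cost.
Profit = P·y − TC = 96·10 − 843 = $117.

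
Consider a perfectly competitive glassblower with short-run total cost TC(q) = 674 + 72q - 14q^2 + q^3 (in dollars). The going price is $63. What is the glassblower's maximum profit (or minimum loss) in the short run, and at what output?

Profit = -$350 at q = 9

AVC = 72 - 14q + q^2; min AVC = $23 at q = 7. Since P = $63 ≥ min AVC, the firm produces.
With MC = 72 - 28q + 3q^2, P = MC on the upward-sloping part at q* = 9.
TR = 63·9 = 567. TC = 674 + 243 = 917. Profit = 567 − 917 = -$350.
That loss of $350 beats the $674 the firm would lose by shutting down; producing recovers $324 of fixed cost.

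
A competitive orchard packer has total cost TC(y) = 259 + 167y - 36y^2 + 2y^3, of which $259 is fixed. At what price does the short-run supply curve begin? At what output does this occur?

$5 per unit, at y = 9

The firm shuts down when price falls below the minimum of average variable cost. AVC = VC/y = 167 - 36y + 2y^2.
dAVC/dy = -36 + 4y = 0 gives y = 9. min AVC = 167 - 36·9 + 2·9^2 = 5.
For P < $5 the firm produces nothing.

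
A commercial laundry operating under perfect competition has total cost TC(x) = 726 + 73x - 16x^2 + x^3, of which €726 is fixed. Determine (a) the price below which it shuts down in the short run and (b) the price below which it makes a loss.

Shutdown price = €9; break-even price = €84

AVC = 73 - 16x + x^2; minimized at x = 8, giving min AVC = €9. That is the shutdown price.
ATC = 726/x + 73 - 16x + x^2. Setting dATC/dx = −726/x^2 − 16 + 2x = 0 gives x = 11 (since 2·11^3 − 16·11^2 = 726).
min ATC = 726/11 + 73 − 16·11 + 11^2 = €84. That is the break-even price.
Between these two prices the firm operates at a loss; above €84 it earns a profit.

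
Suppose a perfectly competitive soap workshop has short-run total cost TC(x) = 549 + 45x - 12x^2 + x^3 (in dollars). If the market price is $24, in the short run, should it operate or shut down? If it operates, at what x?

From TC, MC = TC'(x) = 45 - 24x + 3x^2 and AVC = VC/x = 45 - 12x + x^2.
AVC is minimized where dAVC/dx = -12 + 2x = 0, at x = 6; min AVC = 45 - 12·6 + 6^2 = $9.
P = $24 exceeds min AVC = $9, so the firm stays open.
P = MC gives 21 - 24x + 3x^2 = 0, with roots 1 and 7. Take the larger (rising MC): x* = 7.
Check: AVC at x = 7 is $10 ≤ P, so revenue covers variable cost.
Profit = P·x − TC = 24·7 − 619 = -$451, a loss, but smaller than the $549 fixed cost the firm would lose by shutting down.

Produce at x = 7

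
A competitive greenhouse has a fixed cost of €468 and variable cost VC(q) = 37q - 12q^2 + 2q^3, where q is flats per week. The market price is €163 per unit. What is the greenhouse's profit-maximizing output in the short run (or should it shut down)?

Strip out fixed cost: VC = 37q - 12q^2 + 2q^3. Then AVC = 37 - 12q + 2q^2 and MC = 37 - 24q + 6q^2.
The AVC parabola has its vertex at q = 12/4 = 3, where AVC = 37 - 12·3 + 2·3^2 = €19.
Because €163 ≥ €19, revenue can cover variable cost; the firm operates.
P = MC gives -126 - 24q + 6q^2 = 0, with roots -3 and 7. Take the larger (rising MC): q* = 7.
Check: AVC at q = 7 is €51 ≤ P, so revenue covers variable cost.
Profit = P·q − TC = 163·7 − 825 = €316.

Produce at q = 7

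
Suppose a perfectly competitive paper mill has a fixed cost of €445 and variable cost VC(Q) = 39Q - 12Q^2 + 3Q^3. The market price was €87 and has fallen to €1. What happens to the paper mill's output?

AVC = 39 - 12Q + 3Q^2, minimized at Q = 2 where min AVC = €27. MC = 39 - 24Q + 9Q^2.
With P = €87 above the shutdown price, P = MC gives Q = 4.
At P = €1 < min AVC = €27, price no longer covers variable cost at any output, so the firm shuts down: Q = 0.

Output falls from 4 to 0 (the firm shuts down)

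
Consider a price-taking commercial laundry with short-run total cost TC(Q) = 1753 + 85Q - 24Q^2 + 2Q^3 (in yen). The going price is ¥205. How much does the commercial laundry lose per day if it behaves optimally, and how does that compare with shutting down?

AVC = 85 - 24Q + 2Q^2 has its minimum ¥13 at Q = 6; price ¥205 clears that bar, so the firm operates.
With MC = 85 - 48Q + 6Q^2, P = MC on the upward-sloping part at Q* = 10.
TR = 205·10 = 2050. TC = 1753 + 450 = 2203. Profit = 2050 − 2203 = -¥153.
That loss of ¥153 beats the ¥1753 the firm would lose by shutting down; producing recovers ¥1600 of fixed cost.

Profit = -¥153 at Q = 10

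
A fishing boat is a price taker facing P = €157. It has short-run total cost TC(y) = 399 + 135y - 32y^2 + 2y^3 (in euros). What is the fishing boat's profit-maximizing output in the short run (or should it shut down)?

Strip out fixed cost: VC = 135y - 32y^2 + 2y^3. Then AVC = 135 - 32y + 2y^2 and MC = 135 - 64y + 6y^2.
AVC hits its minimum where MC = AVC, at y = 8, giving min AVC = 135 - 32·8 + 2·8^2 = €7.
P = €157 exceeds min AVC = €7, so the firm stays open.
P = MC gives -22 - 64y + 6y^2 = 0, with roots -1/3 and 11. Take the larger (rising MC): y* = 11.
Check: AVC at y = 11 is €25 ≤ P, so revenue covers variable cost.
Profit = P·y − TC = 157·11 − 674 = €1053.

Produce at y = 11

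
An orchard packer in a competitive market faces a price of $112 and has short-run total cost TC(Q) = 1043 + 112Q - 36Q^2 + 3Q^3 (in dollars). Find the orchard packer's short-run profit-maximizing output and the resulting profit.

Profit = -$275 at Q = 8

AVC = 112 - 36Q + 3Q^2 has its minimum $4 at Q = 6; price $112 clears that bar, so the firm operates.
With MC = 112 - 72Q + 9Q^2, P = MC on the upward-sloping part at Q* = 8.
TR = 112·8 = 896. TC = 1043 + 128 = 1171. Profit = 896 − 1171 = -$275.
That loss of $275 beats the $1043 the firm would lose by shutting down; producing recovers $768 of fixed cost.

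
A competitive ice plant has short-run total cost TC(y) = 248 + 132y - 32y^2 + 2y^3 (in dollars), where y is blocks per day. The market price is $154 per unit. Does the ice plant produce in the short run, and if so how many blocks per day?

Strip out fixed cost: VC = 132y - 32y^2 + 2y^3. Then AVC = 132 - 32y + 2y^2 and MC = 132 - 64y + 6y^2.
The AVC parabola has its vertex at y = 32/4 = 8, where AVC = 132 - 32·8 + 2·8^2 = $4.
P = $154 exceeds min AVC = $4, so the firm stays open.
P = MC gives -22 - 64y + 6y^2 = 0, with roots -1/3 and 11. Take the larger (rising MC): y* = 11.
Check: AVC at y = 11 is $22 ≤ P, so revenue covers variable cost.
Profit = P·y − TC = 154·11 − 490 = $1204.

Produce at y = 11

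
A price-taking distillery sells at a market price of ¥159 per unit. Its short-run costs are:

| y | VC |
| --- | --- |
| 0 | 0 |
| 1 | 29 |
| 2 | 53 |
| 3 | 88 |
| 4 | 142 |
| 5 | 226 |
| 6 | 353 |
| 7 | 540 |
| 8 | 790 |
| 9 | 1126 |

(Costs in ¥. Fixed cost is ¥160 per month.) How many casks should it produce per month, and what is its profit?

y = 6; profit = ¥441

Compute π = P·y − TC at each output: y=0: -160; y=1: -30; y=2: 105; y=3: 229; y=4: 334; y=5: 409; y=6: 441; y=7: 413; y=8: 322; y=9: 145.
Profit is maximized at y = 6. AVC there is 353/6 = ¥58.83 ≤ P, so producing beats shutting down (which would give -¥160).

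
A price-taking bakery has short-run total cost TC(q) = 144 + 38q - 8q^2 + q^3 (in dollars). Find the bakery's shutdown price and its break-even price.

Shutdown price = min AVC. AVC = 38 - 8q + q^2, with vertex at q = 4 and minimum $22.
ATC = 144/q + 38 - 8q + q^2. Setting dATC/dq = −144/q^2 − 8 + 2q = 0 gives q = 6 (since 2·6^3 − 8·6^2 = 144).
min ATC = 144/6 + 38 − 8·6 + 6^2 = $50. That is the break-even price.
Between these two prices the firm operates at a loss; above $50 it earns a profit.

Shutdown price = $22; break-even price = $50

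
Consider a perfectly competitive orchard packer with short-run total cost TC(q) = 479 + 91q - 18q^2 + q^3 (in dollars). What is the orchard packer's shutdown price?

Short-run supply begins at min AVC. From VC = 91q - 18q^2 + q^3, AVC = 91 - 18q + q^2.
dAVC/dq = -18 + 2q = 0 gives q = 9. min AVC = 91 - 18·9 + 9^2 = 10.
So the shutdown price is $10.

$10 per unit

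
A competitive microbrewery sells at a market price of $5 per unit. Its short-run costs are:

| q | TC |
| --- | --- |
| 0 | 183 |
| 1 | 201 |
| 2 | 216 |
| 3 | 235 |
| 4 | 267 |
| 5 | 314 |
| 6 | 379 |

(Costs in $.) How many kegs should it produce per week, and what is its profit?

q = 0 (shut down); profit = -$183

Compute π = P·q − TC at each output: q=0: -183; q=1: -196; q=2: -206; q=3: -220; q=4: -247; q=5: -289; q=6: -349.
Profit is highest at q = 0. Equivalently, the lowest AVC in the table is 33/2 ≈ $16.50 at q = 2, and P = $5 falls below it — price never covers variable cost, so the firm shuts down and loses only its fixed cost.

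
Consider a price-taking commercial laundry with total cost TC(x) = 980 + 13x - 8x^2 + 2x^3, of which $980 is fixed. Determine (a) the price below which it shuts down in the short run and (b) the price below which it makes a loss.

Shutdown price = $5; break-even price = $195

AVC = 13 - 8x + 2x^2; minimized at x = 2, giving min AVC = $5. That is the shutdown price.
ATC = 980/x + 13 - 8x + 2x^2. Setting dATC/dx = −980/x^2 − 8 + 4x = 0 gives x = 7 (since 4·7^3 − 8·7^2 = 980).
min ATC = 980/7 + 13 − 8·7 + 2·7^2 = $195. That is the break-even price.
Between these two prices the firm operates at a loss; above $195 it earns a profit.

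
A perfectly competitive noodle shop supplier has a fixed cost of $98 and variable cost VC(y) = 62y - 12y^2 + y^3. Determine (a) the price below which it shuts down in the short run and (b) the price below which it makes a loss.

AVC = 62 - 12y + y^2; minimized at y = 6, giving min AVC = $26. That is the shutdown price.
ATC = 98/y + 62 - 12y + y^2. Setting dATC/dy = −98/y^2 − 12 + 2y = 0 gives y = 7 (since 2·7^3 − 12·7^2 = 98).
min ATC = 98/7 + 62 − 12·7 + 7^2 = $41. That is the break-even price.
For $26 ≤ P < $41 the firm produces at a loss; below $26 it shuts down.

Shutdown price = $26; break-even price = $41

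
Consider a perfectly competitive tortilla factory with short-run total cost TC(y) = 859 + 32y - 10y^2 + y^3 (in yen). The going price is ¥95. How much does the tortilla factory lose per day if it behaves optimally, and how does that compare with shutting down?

Profit = -¥211 at y = 9

AVC = 32 - 10y + y^2; min AVC = ¥7 at y = 5. Since P = ¥95 ≥ min AVC, the firm produces.
With MC = 32 - 20y + 3y^2, P = MC on the upward-sloping part at y* = 9.
TR = 95·9 = 855. TC = 859 + 207 = 1066. Profit = 855 − 1066 = -¥211.
Shutting down would mean losing the fixed cost of ¥859, so operating at a loss of ¥211 is better by ¥648.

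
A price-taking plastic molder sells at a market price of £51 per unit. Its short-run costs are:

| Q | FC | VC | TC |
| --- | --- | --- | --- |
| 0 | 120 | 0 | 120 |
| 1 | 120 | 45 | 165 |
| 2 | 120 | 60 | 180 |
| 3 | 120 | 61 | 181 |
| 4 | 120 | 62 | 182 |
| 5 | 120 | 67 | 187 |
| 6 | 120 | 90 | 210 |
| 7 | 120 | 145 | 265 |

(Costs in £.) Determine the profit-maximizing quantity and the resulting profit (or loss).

Q = 6; profit = £96

Compute π = P·Q − TC at each output: Q=0: -120; Q=1: -114; Q=2: -78; Q=3: -28; Q=4: 22; Q=5: 68; Q=6: 96; Q=7: 92.
Profit is maximized at Q = 6. AVC there is 90/6 = £15 ≤ P, so producing beats shutting down (which would give -£120).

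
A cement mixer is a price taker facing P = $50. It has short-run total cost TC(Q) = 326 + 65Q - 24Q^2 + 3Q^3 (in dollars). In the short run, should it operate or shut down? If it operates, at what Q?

Produce at Q = 5

Variable cost is VC = 65Q - 24Q^2 + 3Q^3, so AVC = VC/Q = 65 - 24Q + 3Q^2 and MC = dTC/dQ = 65 - 48Q + 9Q^2.
AVC hits its minimum where MC = AVC, at Q = 4, giving min AVC = 65 - 24·4 + 3·4^2 = $17.
Since P = $50 ≥ min AVC = $17, price covers variable cost and the firm should produce.
Solving P = MC: 15 - 48Q + 9Q^2 = 0 ⇒ Q = 1/3 or 5. On the upward-sloping branch, Q* = 5.
Check: AVC at Q = 5 is $20 ≤ P, so revenue covers variable cost.
Profit = P·Q − TC = 50·5 − 426 = -$176, a loss, but smaller than the $326 fixed cost the firm would lose by shutting down.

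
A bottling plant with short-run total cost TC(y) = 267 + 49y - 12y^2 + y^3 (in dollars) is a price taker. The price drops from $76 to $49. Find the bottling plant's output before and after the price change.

AVC = 49 - 12y + y^2, minimized at y = 6 where min AVC = $13. MC = 49 - 24y + 3y^2.
At P = $76 ≥ min AVC, set P = MC on the rising branch: y = 9.
At P = $49 ≥ min AVC, set P = MC: y = 8. The firm stays open but cuts output.

Output falls from 9 to 8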